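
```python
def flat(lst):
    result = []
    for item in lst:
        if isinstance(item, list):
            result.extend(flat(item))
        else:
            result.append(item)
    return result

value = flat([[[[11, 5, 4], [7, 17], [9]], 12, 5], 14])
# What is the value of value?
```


flat([[[[11, 5, 4], [7, 17], [9]], 12, 5], 14])
Processing each element:
  [[[11, 5, 4], [7, 17], [9]], 12, 5] is a list -> flat recursively -> [11, 5, 4, 7, 17, 9, 12, 5]
  14 is not a list -> append 14
= [11, 5, 4, 7, 17, 9, 12, 5, 14]


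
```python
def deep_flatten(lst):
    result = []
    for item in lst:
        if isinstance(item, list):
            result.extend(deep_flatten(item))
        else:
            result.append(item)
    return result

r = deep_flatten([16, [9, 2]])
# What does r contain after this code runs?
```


deep_flatten([16, [9, 2]])
Processing each element:
  16 is not a list -> append 16
  [9, 2] is a list -> deep_flatten recursively -> [9, 2]
= [16, 9, 2]


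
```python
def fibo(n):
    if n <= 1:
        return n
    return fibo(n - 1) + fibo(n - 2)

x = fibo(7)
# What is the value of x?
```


fibo(7)
= fibo(6) + fibo(5)
= (fibo(5) + fibo(4)) + fibo(5)
Computing bottom-up: fibo(0)=0, fibo(1)=1, fibo(2)=1, fibo(3)=2, fibo(4)=3, fibo(5)=5, fibo(6)=8, fibo(7)=13
= 13


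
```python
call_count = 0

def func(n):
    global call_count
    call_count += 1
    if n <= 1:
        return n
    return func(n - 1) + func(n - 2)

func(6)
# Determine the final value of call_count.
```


func(6) calls func(5) and func(4); each non-base call branches into two more.
Let C(k) = total number of calls made by func(k), including the call to func(k) itself.
Base cases: C(0) = 1, C(1) = 1
Recurrence: C(k) = 1 + C(k-1) + C(k-2)
  C(2) = 1 + C(1) + C(0) = 1 + 1 + 1 = 3
  C(3) = 1 + C(2) + C(1) = 1 + 3 + 1 = 5
  C(4) = 1 + C(3) + C(2) = 1 + 5 + 3 = 9
  C(5) = 1 + C(4) + C(3) = 1 + 9 + 5 = 15
  C(6) = 1 + C(5) + C(4) = 1 + 15 + 9 = 25
Total calls = C(6) = 25


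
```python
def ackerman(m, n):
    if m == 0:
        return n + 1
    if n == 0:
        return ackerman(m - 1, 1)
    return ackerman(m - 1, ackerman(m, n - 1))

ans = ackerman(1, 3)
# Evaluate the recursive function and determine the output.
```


ackerman(1, 3)
= ackerman(0, ackerman(1, 2))
First compute ackerman(1, 2) = 4
= ackerman(0, 4)
= 5


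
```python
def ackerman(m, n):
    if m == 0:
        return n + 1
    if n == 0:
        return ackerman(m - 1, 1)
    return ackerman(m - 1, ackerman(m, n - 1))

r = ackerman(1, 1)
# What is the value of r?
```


ackerman(1, 1)
= ackerman(0, ackerman(1, 0))
First compute ackerman(1, 0) = 2
= ackerman(0, 2)
= 3


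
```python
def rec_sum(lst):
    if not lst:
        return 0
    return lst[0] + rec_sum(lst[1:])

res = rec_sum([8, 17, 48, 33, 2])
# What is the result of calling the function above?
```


rec_sum([8, 17, 48, 33, 2])
= 8 + rec_sum([17, 48, 33, 2])
= 8 + 17 + rec_sum([48, 33, 2])
= 8 + 17 + 48 + rec_sum([33, 2])
= 8 + 17 + 48 + 33 + rec_sum([2])
= 8 + 17 + 48 + 33 + 2 + rec_sum([])
= 8 + 17 + 48 + 33 + 2 + 0
= 108


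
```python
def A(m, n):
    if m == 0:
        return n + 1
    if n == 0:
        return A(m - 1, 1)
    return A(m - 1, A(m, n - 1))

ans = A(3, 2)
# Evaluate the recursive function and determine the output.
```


A(3, 2)
= A(2, A(3, 1))
First compute A(3, 1) = 13
= A(2, 13)
= 29


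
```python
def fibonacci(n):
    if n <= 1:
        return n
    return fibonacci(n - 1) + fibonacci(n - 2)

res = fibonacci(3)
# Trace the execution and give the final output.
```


fibonacci(3)
= fibonacci(2) + fibonacci(1)
Computing bottom-up: fibonacci(0)=0, fibonacci(1)=1, fibonacci(2)=1, fibonacci(3)=2
= 2


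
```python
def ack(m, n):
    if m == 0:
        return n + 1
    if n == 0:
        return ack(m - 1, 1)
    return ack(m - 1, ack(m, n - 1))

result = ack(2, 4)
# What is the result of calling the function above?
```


ack(2, 4)
= ack(1, ack(2, 3))
First compute ack(2, 3) = 9
= ack(1, 9)
= 11


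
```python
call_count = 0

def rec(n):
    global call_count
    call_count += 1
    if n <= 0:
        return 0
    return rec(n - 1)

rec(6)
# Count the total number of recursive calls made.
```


rec(6) calls rec(5) calls ... calls rec(0)
Total calls: 6 + 1 (for base case) = 7


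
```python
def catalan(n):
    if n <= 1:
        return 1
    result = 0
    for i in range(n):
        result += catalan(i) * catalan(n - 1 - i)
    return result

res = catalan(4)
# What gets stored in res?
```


catalan(4)
= sum of catalan(i) * catalan(4-1-i) for i in 0..3
First compute sub-values bottom-up:
  catalan(0) = 1, catalan(1) = 1
  catalan(2) = 1*1 + 1*1 = 2
  catalan(3) = 1*2 + 1*1 + 2*1 = 5
Now catalan(4):
  catalan(0)*catalan(3) = 1*5 = 5
  catalan(1)*catalan(2) = 1*2 = 2
  catalan(2)*catalan(1) = 2*1 = 2
  catalan(3)*catalan(0) = 5*1 = 5
= 5 + 2 + 2 + 5
= 14


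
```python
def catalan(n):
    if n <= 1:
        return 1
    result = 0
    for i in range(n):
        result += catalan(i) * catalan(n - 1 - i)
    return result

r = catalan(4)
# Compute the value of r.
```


catalan(4)
= sum of catalan(i) * catalan(4-1-i) for i in 0..3
First compute sub-values bottom-up:
  catalan(0) = 1, catalan(1) = 1
  catalan(2) = 1*1 + 1*1 = 2
  catalan(3) = 1*2 + 1*1 + 2*1 = 5
Now catalan(4):
  catalan(0)*catalan(3) = 1*5 = 5
  catalan(1)*catalan(2) = 1*2 = 2
  catalan(2)*catalan(1) = 2*1 = 2
  catalan(3)*catalan(0) = 5*1 = 5
= 5 + 2 + 2 + 5
= 14


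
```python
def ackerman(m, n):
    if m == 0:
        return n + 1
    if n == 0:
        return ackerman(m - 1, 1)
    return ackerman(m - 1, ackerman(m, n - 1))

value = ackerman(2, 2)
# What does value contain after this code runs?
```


ackerman(2, 2)
= ackerman(1, ackerman(2, 1))
First compute ackerman(2, 1) = 5
= ackerman(1, 5)
= 7


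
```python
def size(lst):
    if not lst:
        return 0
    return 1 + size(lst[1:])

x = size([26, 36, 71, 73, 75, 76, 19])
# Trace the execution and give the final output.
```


size([26, 36, 71, 73, 75, 76, 19])
= 1 + size([36, 71, 73, 75, 76, 19])
= 1 + 1 + size([71, 73, 75, 76, 19])
= 1 + 1 + 1 + size([73, 75, 76, 19])
= 1 + 1 + 1 + 1 + size([75, 76, 19])
= 1 + 1 + 1 + 1 + 1 + size([76, 19])
= 1 + 1 + 1 + 1 + 1 + 1 + size([19])
= 1 + 1 + 1 + 1 + 1 + 1 + 1 + size([])
= 1 + 1 + 1 + 1 + 1 + 1 + 1 + 0
= 7


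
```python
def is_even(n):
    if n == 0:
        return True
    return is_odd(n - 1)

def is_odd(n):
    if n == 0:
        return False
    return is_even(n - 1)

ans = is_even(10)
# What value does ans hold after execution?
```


is_even(10)
= is_odd(9)
= is_even(8)
= is_odd(7)
= is_even(6)
= is_odd(5)
= is_even(4)
= is_odd(3)
= is_even(2)
= is_odd(1)
= is_even(0)
n == 0: return True
= True


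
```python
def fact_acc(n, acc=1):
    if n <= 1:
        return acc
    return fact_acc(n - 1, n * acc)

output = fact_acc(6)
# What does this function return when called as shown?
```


fact_acc(6, 1)
= fact_acc(5, 6 * 1) = fact_acc(5, 6)
= fact_acc(4, 5 * 6) = fact_acc(4, 30)
= fact_acc(3, 4 * 30) = fact_acc(3, 120)
= fact_acc(2, 3 * 120) = fact_acc(2, 360)
= fact_acc(1, 2 * 360) = fact_acc(1, 720)
n <= 1, return acc = 720


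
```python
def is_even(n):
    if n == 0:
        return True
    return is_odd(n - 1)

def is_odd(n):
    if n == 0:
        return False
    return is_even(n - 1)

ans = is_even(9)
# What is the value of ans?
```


is_even(9)
= is_odd(8)
= is_even(7)
= is_odd(6)
= is_even(5)
= is_odd(4)
= is_even(3)
= is_odd(2)
= is_even(1)
= is_odd(0)
n == 0: return False
= False


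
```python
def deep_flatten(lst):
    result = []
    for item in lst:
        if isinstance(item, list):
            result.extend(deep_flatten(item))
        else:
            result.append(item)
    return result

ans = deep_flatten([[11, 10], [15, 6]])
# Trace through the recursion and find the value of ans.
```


deep_flatten([[11, 10], [15, 6]])
Processing each element:
  [11, 10] is a list -> deep_flatten recursively -> [11, 10]
  [15, 6] is a list -> deep_flatten recursively -> [15, 6]
= [11, 10, 15, 6]


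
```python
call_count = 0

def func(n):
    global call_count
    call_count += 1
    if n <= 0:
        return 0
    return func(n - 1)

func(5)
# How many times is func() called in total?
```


func(5) calls func(4) calls ... calls func(0)
Total calls: 5 + 1 (for base case) = 6


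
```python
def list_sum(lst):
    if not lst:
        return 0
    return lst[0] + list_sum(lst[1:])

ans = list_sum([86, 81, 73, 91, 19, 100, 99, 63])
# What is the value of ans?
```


list_sum([86, 81, 73, 91, 19, 100, 99, 63])
= 86 + list_sum([81, 73, 91, 19, 100, 99, 63])
= 86 + 81 + list_sum([73, 91, 19, 100, 99, 63])
= 86 + 81 + 73 + list_sum([91, 19, 100, 99, 63])
= 86 + 81 + 73 + 91 + list_sum([19, 100, 99, 63])
= 86 + 81 + 73 + 91 + 19 + list_sum([100, 99, 63])
= 86 + 81 + 73 + 91 + 19 + 100 + list_sum([99, 63])
= 86 + 81 + 73 + 91 + 19 + 100 + 99 + list_sum([63])
= 86 + 81 + 73 + 91 + 19 + 100 + 99 + 63 + list_sum([])
= 86 + 81 + 73 + 91 + 19 + 100 + 99 + 63 + 0
= 612


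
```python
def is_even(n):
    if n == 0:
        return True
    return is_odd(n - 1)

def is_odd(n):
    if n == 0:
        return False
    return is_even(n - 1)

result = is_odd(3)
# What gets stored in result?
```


is_odd(3)
= is_even(2)
= is_odd(1)
= is_even(0)
n == 0: return True
= True


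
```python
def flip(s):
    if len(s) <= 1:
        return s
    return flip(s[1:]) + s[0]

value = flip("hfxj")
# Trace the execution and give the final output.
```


flip("hfxj")
= flip("fxj") + "h"
= flip("xj") + "f" + "h"
= flip("j") + "x" + "f" + "h"
= "j" + "x" + "f" + "h"
= "jxfh"


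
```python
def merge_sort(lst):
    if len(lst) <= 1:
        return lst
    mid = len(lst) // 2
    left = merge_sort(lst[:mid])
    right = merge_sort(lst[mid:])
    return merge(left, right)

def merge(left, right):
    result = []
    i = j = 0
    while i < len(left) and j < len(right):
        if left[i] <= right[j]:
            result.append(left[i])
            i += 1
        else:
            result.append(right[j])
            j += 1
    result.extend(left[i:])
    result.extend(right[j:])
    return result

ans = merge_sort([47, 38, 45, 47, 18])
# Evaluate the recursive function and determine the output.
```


merge_sort([47, 38, 45, 47, 18])
Split into [47, 38] and [45, 47, 18]
Left sorted: [38, 47]
Right sorted: [18, 45, 47]
Merge [38, 47] and [18, 45, 47]
= [18, 38, 45, 47, 47]


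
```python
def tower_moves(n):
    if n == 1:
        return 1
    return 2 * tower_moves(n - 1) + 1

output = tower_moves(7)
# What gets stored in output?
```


tower_moves(7)
= 2 * tower_moves(6) + 1
= 2 * (2 * tower_moves(5) + 1) + 1
= 2 * (2 * (2 * tower_moves(4) + 1) + 1) + 1
= 2 * (2 * (2 * (2 * tower_moves(3) + 1) + 1) + 1) + 1
= 2 * (2 * (2 * (2 * (2 * tower_moves(2) + 1) + 1) + 1) + 1) + 1
= 2 * (2 * (2 * (2 * (2 * (2 * tower_moves(1) + 1) + 1) + 1) + 1) + 1) + 1
Now compute bottom-up:
tower_moves(1) = 1
tower_moves(2) = 2 * 1 + 1 = 3
tower_moves(3) = 2 * 3 + 1 = 7
tower_moves(4) = 2 * 7 + 1 = 15
tower_moves(5) = 2 * 15 + 1 = 31
tower_moves(6) = 2 * 31 + 1 = 63
tower_moves(7) = 2 * 63 + 1 = 127
= 127


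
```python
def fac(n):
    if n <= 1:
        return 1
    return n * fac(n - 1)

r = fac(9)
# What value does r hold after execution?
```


fac(9)
= 9 * fac(8)
= 9 * 8 * fac(7)
= 9 * 8 * 7 * fac(6)
= 9 * 8 * 7 * 6 * fac(5)
= 9 * 8 * 7 * 6 * 5 * fac(4)
= 9 * 8 * 7 * 6 * 5 * 4 * fac(3)
= 9 * 8 * 7 * 6 * 5 * 4 * 3 * fac(2)
= 9 * 8 * 7 * 6 * 5 * 4 * 3 * 2 * fac(1)
= 9 * 8 * 7 * 6 * 5 * 4 * 3 * 2 * 1
= 362880


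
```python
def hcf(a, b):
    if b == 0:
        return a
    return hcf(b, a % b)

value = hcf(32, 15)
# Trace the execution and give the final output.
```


hcf(32, 15)
= hcf(15, 32 % 15) = hcf(15, 2)
= hcf(2, 15 % 2) = hcf(2, 1)
= hcf(1, 2 % 1) = hcf(1, 0)
b == 0, return a = 1


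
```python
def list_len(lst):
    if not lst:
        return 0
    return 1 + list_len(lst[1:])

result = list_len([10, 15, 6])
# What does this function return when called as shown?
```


list_len([10, 15, 6])
= 1 + list_len([15, 6])
= 1 + 1 + list_len([6])
= 1 + 1 + 1 + list_len([])
= 1 + 1 + 1 + 0
= 3


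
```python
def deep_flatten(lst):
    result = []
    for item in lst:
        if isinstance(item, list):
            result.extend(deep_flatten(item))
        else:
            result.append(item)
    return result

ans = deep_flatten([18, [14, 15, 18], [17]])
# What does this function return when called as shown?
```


deep_flatten([18, [14, 15, 18], [17]])
Processing each element:
  18 is not a list -> append 18
  [14, 15, 18] is a list -> deep_flatten recursively -> [14, 15, 18]
  [17] is a list -> deep_flatten recursively -> [17]
= [18, 14, 15, 18, 17]


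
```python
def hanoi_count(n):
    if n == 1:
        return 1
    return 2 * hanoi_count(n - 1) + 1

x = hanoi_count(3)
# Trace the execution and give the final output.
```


hanoi_count(3)
= 2 * hanoi_count(2) + 1
= 2 * (2 * hanoi_count(1) + 1) + 1
Now compute bottom-up:
hanoi_count(1) = 1
hanoi_count(2) = 2 * 1 + 1 = 3
hanoi_count(3) = 2 * 3 + 1 = 7
= 7


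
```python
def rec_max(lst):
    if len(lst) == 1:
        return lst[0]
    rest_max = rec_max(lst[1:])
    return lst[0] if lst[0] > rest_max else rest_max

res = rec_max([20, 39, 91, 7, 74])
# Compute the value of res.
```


rec_max([20, 39, 91, 7, 74])
= compare 20 with rec_max([39, 91, 7, 74])
= compare 39 with rec_max([91, 7, 74])
= compare 91 with rec_max([7, 74])
= compare 7 with rec_max([74])
Base: rec_max([74]) = 74
compare 7 with 74: max = 74
compare 91 with 74: max = 91
compare 39 with 91: max = 91
compare 20 with 91: max = 91
= 91


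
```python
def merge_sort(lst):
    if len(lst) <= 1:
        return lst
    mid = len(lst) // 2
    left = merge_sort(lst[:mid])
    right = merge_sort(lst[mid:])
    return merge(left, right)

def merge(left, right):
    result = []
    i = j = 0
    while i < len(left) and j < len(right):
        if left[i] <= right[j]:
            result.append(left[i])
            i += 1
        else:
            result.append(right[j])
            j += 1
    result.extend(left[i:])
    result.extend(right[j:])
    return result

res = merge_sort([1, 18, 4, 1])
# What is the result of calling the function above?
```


merge_sort([1, 18, 4, 1])
Split into [1, 18] and [4, 1]
Left sorted: [1, 18]
Right sorted: [1, 4]
Merge [1, 18] and [1, 4]
= [1, 1, 4, 18]


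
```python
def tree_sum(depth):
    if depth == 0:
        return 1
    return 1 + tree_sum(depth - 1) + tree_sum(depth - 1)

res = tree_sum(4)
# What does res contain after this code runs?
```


tree_sum(4)
= 1 + tree_sum(3) + tree_sum(3)
= 1 + 2 * tree_sum(3)
tree_sum(k) = 2^(k+1) - 1
tree_sum(0) = 1
tree_sum(1) = 3
tree_sum(2) = 7
tree_sum(3) = 15
tree_sum(4) = 31
tree_sum(4) = 2^5 - 1 = 31


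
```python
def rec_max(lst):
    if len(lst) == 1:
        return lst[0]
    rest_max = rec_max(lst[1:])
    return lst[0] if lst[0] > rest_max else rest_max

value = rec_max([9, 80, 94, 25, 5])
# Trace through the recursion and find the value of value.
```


rec_max([9, 80, 94, 25, 5])
= compare 9 with rec_max([80, 94, 25, 5])
= compare 80 with rec_max([94, 25, 5])
= compare 94 with rec_max([25, 5])
= compare 25 with rec_max([5])
Base: rec_max([5]) = 5
compare 25 with 5: max = 25
compare 94 with 25: max = 94
compare 80 with 94: max = 94
compare 9 with 94: max = 94
= 94


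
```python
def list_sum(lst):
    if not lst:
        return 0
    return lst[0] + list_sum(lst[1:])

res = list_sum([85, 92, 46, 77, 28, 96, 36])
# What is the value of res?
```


list_sum([85, 92, 46, 77, 28, 96, 36])
= 85 + list_sum([92, 46, 77, 28, 96, 36])
= 85 + 92 + list_sum([46, 77, 28, 96, 36])
= 85 + 92 + 46 + list_sum([77, 28, 96, 36])
= 85 + 92 + 46 + 77 + list_sum([28, 96, 36])
= 85 + 92 + 46 + 77 + 28 + list_sum([96, 36])
= 85 + 92 + 46 + 77 + 28 + 96 + list_sum([36])
= 85 + 92 + 46 + 77 + 28 + 96 + 36 + list_sum([])
= 85 + 92 + 46 + 77 + 28 + 96 + 36 + 0
= 460


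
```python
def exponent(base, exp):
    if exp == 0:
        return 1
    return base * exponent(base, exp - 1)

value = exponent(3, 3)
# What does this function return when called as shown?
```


exponent(3, 3)
= 3 * exponent(3, 2)
= 3 * 3 * exponent(3, 1)
= 3 * 3 * 3 * exponent(3, 0)
= 3 * 3 * 3 * 1
= 27


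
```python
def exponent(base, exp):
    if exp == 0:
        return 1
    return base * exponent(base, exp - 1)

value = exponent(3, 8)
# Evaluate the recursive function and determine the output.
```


exponent(3, 8)
= 3 * exponent(3, 7)
= 3 * 3 * exponent(3, 6)
= 3 * 3 * 3 * exponent(3, 5)
= 3 * 3 * 3 * 3 * exponent(3, 4)
= 3 * 3 * 3 * 3 * 3 * exponent(3, 3)
= 3 * 3 * 3 * 3 * 3 * 3 * exponent(3, 2)
= 3 * 3 * 3 * 3 * 3 * 3 * 3 * exponent(3, 1)
= 3 * 3 * 3 * 3 * 3 * 3 * 3 * 3 * exponent(3, 0)
= 3 * 3 * 3 * 3 * 3 * 3 * 3 * 3 * 1
= 6561


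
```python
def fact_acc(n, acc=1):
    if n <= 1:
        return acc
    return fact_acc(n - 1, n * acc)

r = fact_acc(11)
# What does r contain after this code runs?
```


fact_acc(11, 1)
= fact_acc(10, 11 * 1) = fact_acc(10, 11)
= fact_acc(9, 10 * 11) = fact_acc(9, 110)
= fact_acc(8, 9 * 110) = fact_acc(8, 990)
= fact_acc(7, 8 * 990) = fact_acc(7, 7920)
= fact_acc(6, 7 * 7920) = fact_acc(6, 55440)
= fact_acc(5, 6 * 55440) = fact_acc(5, 332640)
= fact_acc(4, 5 * 332640) = fact_acc(4, 1663200)
= fact_acc(3, 4 * 1663200) = fact_acc(3, 6652800)
= fact_acc(2, 3 * 6652800) = fact_acc(2, 19958400)
= fact_acc(1, 2 * 19958400) = fact_acc(1, 39916800)
n <= 1, return acc = 39916800


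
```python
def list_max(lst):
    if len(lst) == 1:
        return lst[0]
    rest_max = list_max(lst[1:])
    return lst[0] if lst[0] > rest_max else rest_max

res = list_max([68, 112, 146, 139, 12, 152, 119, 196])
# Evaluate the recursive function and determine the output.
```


list_max([68, 112, 146, 139, 12, 152, 119, 196])
= compare 68 with list_max([112, 146, 139, 12, 152, 119, 196])
= compare 112 with list_max([146, 139, 12, 152, 119, 196])
= compare 146 with list_max([139, 12, 152, 119, 196])
= compare 139 with list_max([12, 152, 119, 196])
= compare 12 with list_max([152, 119, 196])
= compare 152 with list_max([119, 196])
= compare 119 with list_max([196])
Base: list_max([196]) = 196
compare 119 with 196: max = 196
compare 152 with 196: max = 196
compare 12 with 196: max = 196
compare 139 with 196: max = 196
compare 146 with 196: max = 196
compare 112 with 196: max = 196
compare 68 with 196: max = 196
= 196


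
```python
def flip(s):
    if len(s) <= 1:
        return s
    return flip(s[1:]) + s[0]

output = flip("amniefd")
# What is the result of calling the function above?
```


flip("amniefd")
= flip("mniefd") + "a"
= flip("niefd") + "m" + "a"
= flip("iefd") + "n" + "m" + "a"
= flip("efd") + "i" + "n" + "m" + "a"
= flip("fd") + "e" + "i" + "n" + "m" + "a"
= flip("d") + "f" + "e" + "i" + "n" + "m" + "a"
= "d" + "f" + "e" + "i" + "n" + "m" + "a"
= "dfeinma"


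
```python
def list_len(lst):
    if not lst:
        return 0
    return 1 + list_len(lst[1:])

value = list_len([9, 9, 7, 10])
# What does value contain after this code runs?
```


list_len([9, 9, 7, 10])
= 1 + list_len([9, 7, 10])
= 1 + 1 + list_len([7, 10])
= 1 + 1 + 1 + list_len([10])
= 1 + 1 + 1 + 1 + list_len([])
= 1 + 1 + 1 + 1 + 0
= 4


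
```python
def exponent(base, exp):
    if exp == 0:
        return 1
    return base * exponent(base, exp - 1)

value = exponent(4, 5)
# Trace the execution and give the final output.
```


exponent(4, 5)
= 4 * exponent(4, 4)
= 4 * 4 * exponent(4, 3)
= 4 * 4 * 4 * exponent(4, 2)
= 4 * 4 * 4 * 4 * exponent(4, 1)
= 4 * 4 * 4 * 4 * 4 * exponent(4, 0)
= 4 * 4 * 4 * 4 * 4 * 1
= 1024


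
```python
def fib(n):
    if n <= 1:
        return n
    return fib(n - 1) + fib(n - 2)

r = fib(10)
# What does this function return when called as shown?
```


fib(10)
= fib(9) + fib(8)
= (fib(8) + fib(7)) + fib(8)
Computing bottom-up: fib(0)=0, fib(1)=1, fib(2)=1, fib(3)=2, fib(4)=3, fib(5)=5, fib(6)=8, fib(7)=13, fib(8)=21, fib(9)=34, fib(10)=55
= 55


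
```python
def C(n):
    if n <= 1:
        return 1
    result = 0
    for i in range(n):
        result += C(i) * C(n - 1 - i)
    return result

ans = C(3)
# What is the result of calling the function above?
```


C(3)
= sum of C(i) * C(3-1-i) for i in 0..2
First compute sub-values bottom-up:
  C(0) = 1, C(1) = 1
  C(2) = 1*1 + 1*1 = 2
Now C(3):
  C(0)*C(2) = 1*2 = 2
  C(1)*C(1) = 1*1 = 1
  C(2)*C(0) = 2*1 = 2
= 2 + 1 + 2
= 5


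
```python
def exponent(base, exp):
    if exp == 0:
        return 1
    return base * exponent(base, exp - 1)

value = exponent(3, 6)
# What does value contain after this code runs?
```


exponent(3, 6)
= 3 * exponent(3, 5)
= 3 * 3 * exponent(3, 4)
= 3 * 3 * 3 * exponent(3, 3)
= 3 * 3 * 3 * 3 * exponent(3, 2)
= 3 * 3 * 3 * 3 * 3 * exponent(3, 1)
= 3 * 3 * 3 * 3 * 3 * 3 * exponent(3, 0)
= 3 * 3 * 3 * 3 * 3 * 3 * 1
= 729


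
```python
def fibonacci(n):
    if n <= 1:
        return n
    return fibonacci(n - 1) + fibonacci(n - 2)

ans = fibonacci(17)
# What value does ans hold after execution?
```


fibonacci(17)
= fibonacci(16) + fibonacci(15)
= (fibonacci(15) + fibonacci(14)) + fibonacci(15)
Computing bottom-up: fibonacci(0)=0, fibonacci(1)=1, fibonacci(2)=1, fibonacci(3)=2, fibonacci(4)=3, fibonacci(5)=5, fibonacci(6)=8, fibonacci(7)=13, fibonacci(8)=21, fibonacci(9)=34, fibonacci(10)=55, fibonacci(11)=89, fibonacci(12)=144, fibonacci(13)=233, fibonacci(14)=377, fibonacci(15)=610, fibonacci(16)=987, fibonacci(17)=1597
= 1597


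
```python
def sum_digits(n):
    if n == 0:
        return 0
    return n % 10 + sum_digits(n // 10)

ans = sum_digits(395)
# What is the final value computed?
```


sum_digits(395)
= 5 + sum_digits(39)
= 5 + 9 + sum_digits(3)
= 5 + 9 + 3 + sum_digits(0)
= 5 + 9 + 3 + 0
= 17


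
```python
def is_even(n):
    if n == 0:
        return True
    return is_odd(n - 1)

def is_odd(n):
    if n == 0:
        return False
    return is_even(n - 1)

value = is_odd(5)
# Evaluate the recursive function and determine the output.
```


is_odd(5)
= is_even(4)
= is_odd(3)
= is_even(2)
= is_odd(1)
= is_even(0)
n == 0: return True
= True


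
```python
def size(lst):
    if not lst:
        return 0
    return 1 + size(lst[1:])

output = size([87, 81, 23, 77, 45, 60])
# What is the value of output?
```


size([87, 81, 23, 77, 45, 60])
= 1 + size([81, 23, 77, 45, 60])
= 1 + 1 + size([23, 77, 45, 60])
= 1 + 1 + 1 + size([77, 45, 60])
= 1 + 1 + 1 + 1 + size([45, 60])
= 1 + 1 + 1 + 1 + 1 + size([60])
= 1 + 1 + 1 + 1 + 1 + 1 + size([])
= 1 + 1 + 1 + 1 + 1 + 1 + 0
= 6


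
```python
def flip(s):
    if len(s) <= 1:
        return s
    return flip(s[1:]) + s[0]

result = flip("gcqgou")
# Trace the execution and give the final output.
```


flip("gcqgou")
= flip("cqgou") + "g"
= flip("qgou") + "c" + "g"
= flip("gou") + "q" + "c" + "g"
= flip("ou") + "g" + "q" + "c" + "g"
= flip("u") + "o" + "g" + "q" + "c" + "g"
= "u" + "o" + "g" + "q" + "c" + "g"
= "uogqcg"


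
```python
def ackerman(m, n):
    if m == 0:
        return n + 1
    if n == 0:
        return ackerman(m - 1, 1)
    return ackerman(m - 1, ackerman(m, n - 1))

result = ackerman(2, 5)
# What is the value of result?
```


ackerman(2, 5)
= ackerman(1, ackerman(2, 4))
First compute ackerman(2, 4) = 11
= ackerman(1, 11)
= 13


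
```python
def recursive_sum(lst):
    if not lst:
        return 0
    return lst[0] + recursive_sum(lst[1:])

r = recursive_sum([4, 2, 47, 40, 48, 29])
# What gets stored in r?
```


recursive_sum([4, 2, 47, 40, 48, 29])
= 4 + recursive_sum([2, 47, 40, 48, 29])
= 4 + 2 + recursive_sum([47, 40, 48, 29])
= 4 + 2 + 47 + recursive_sum([40, 48, 29])
= 4 + 2 + 47 + 40 + recursive_sum([48, 29])
= 4 + 2 + 47 + 40 + 48 + recursive_sum([29])
= 4 + 2 + 47 + 40 + 48 + 29 + recursive_sum([])
= 4 + 2 + 47 + 40 + 48 + 29 + 0
= 170


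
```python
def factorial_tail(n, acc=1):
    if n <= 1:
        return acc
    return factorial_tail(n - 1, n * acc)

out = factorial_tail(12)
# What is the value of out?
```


factorial_tail(12, 1)
= factorial_tail(11, 12 * 1) = factorial_tail(11, 12)
= factorial_tail(10, 11 * 12) = factorial_tail(10, 132)
= factorial_tail(9, 10 * 132) = factorial_tail(9, 1320)
= factorial_tail(8, 9 * 1320) = factorial_tail(8, 11880)
= factorial_tail(7, 8 * 11880) = factorial_tail(7, 95040)
= factorial_tail(6, 7 * 95040) = factorial_tail(6, 665280)
= factorial_tail(5, 6 * 665280) = factorial_tail(5, 3991680)
= factorial_tail(4, 5 * 3991680) = factorial_tail(4, 19958400)
= factorial_tail(3, 4 * 19958400) = factorial_tail(3, 79833600)
= factorial_tail(2, 3 * 79833600) = factorial_tail(2, 239500800)
= factorial_tail(1, 2 * 239500800) = factorial_tail(1, 479001600)
n <= 1, return acc = 479001600


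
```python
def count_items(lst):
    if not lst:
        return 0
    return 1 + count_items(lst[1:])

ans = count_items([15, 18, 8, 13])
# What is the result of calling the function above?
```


count_items([15, 18, 8, 13])
= 1 + count_items([18, 8, 13])
= 1 + 1 + count_items([8, 13])
= 1 + 1 + 1 + count_items([13])
= 1 + 1 + 1 + 1 + count_items([])
= 1 + 1 + 1 + 1 + 0
= 4


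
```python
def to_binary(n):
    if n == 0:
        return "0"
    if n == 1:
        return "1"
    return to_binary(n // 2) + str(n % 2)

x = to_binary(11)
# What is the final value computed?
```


to_binary(11)
= to_binary(5) + "1"
= to_binary(2) + "1" + "1"
= to_binary(1) + "0" + "1" + "1"
= "1" + "0" + "1" + "1"
= "1011"


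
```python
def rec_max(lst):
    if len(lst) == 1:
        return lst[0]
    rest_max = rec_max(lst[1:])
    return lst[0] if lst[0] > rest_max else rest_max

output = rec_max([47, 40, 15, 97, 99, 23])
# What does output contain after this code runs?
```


rec_max([47, 40, 15, 97, 99, 23])
= compare 47 with rec_max([40, 15, 97, 99, 23])
= compare 40 with rec_max([15, 97, 99, 23])
= compare 15 with rec_max([97, 99, 23])
= compare 97 with rec_max([99, 23])
= compare 99 with rec_max([23])
Base: rec_max([23]) = 23
compare 99 with 23: max = 99
compare 97 with 99: max = 99
compare 15 with 99: max = 99
compare 40 with 99: max = 99
compare 47 with 99: max = 99
= 99


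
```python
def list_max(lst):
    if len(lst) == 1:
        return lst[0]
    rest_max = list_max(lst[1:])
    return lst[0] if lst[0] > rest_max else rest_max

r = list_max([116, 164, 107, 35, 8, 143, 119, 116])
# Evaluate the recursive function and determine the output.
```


list_max([116, 164, 107, 35, 8, 143, 119, 116])
= compare 116 with list_max([164, 107, 35, 8, 143, 119, 116])
= compare 164 with list_max([107, 35, 8, 143, 119, 116])
= compare 107 with list_max([35, 8, 143, 119, 116])
= compare 35 with list_max([8, 143, 119, 116])
= compare 8 with list_max([143, 119, 116])
= compare 143 with list_max([119, 116])
= compare 119 with list_max([116])
Base: list_max([116]) = 116
compare 119 with 116: max = 119
compare 143 with 119: max = 143
compare 8 with 143: max = 143
compare 35 with 143: max = 143
compare 107 with 143: max = 143
compare 164 with 143: max = 164
compare 116 with 164: max = 164
= 164


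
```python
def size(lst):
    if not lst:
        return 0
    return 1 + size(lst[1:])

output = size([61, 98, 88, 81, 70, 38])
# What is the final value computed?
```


size([61, 98, 88, 81, 70, 38])
= 1 + size([98, 88, 81, 70, 38])
= 1 + 1 + size([88, 81, 70, 38])
= 1 + 1 + 1 + size([81, 70, 38])
= 1 + 1 + 1 + 1 + size([70, 38])
= 1 + 1 + 1 + 1 + 1 + size([38])
= 1 + 1 + 1 + 1 + 1 + 1 + size([])
= 1 + 1 + 1 + 1 + 1 + 1 + 0
= 6


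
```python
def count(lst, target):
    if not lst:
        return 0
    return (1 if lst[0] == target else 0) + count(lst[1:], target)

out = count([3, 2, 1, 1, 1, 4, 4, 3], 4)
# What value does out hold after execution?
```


count([3, 2, 1, 1, 1, 4, 4, 3], 4)
lst[0]=3 != 4: 0 + count([2, 1, 1, 1, 4, 4, 3], 4)
lst[0]=2 != 4: 0 + count([1, 1, 1, 4, 4, 3], 4)
lst[0]=1 != 4: 0 + count([1, 1, 4, 4, 3], 4)
lst[0]=1 != 4: 0 + count([1, 4, 4, 3], 4)
lst[0]=1 != 4: 0 + count([4, 4, 3], 4)
lst[0]=4 == 4: 1 + count([4, 3], 4)
lst[0]=4 == 4: 1 + count([3], 4)
lst[0]=3 != 4: 0 + count([], 4)
= 2


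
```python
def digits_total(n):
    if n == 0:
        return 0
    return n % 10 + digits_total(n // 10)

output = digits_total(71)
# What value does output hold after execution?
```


digits_total(71)
= 1 + digits_total(7)
= 1 + 7 + digits_total(0)
= 1 + 7 + 0
= 8


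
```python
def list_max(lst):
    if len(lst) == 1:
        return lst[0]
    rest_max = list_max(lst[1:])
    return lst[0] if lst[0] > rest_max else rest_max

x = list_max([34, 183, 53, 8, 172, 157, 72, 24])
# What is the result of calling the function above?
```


list_max([34, 183, 53, 8, 172, 157, 72, 24])
= compare 34 with list_max([183, 53, 8, 172, 157, 72, 24])
= compare 183 with list_max([53, 8, 172, 157, 72, 24])
= compare 53 with list_max([8, 172, 157, 72, 24])
= compare 8 with list_max([172, 157, 72, 24])
= compare 172 with list_max([157, 72, 24])
= compare 157 with list_max([72, 24])
= compare 72 with list_max([24])
Base: list_max([24]) = 24
compare 72 with 24: max = 72
compare 157 with 72: max = 157
compare 172 with 157: max = 172
compare 8 with 172: max = 172
compare 53 with 172: max = 172
compare 183 with 172: max = 183
compare 34 with 183: max = 183
= 183


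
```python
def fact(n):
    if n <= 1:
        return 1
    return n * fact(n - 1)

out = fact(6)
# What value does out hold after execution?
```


fact(6)
= 6 * fact(5)
= 6 * 5 * fact(4)
= 6 * 5 * 4 * fact(3)
= 6 * 5 * 4 * 3 * fact(2)
= 6 * 5 * 4 * 3 * 2 * fact(1)
= 6 * 5 * 4 * 3 * 2 * 1
= 720


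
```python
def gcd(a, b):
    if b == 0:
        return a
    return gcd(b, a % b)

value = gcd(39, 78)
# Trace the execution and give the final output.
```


gcd(39, 78)
= gcd(78, 39 % 78) = gcd(78, 39)
= gcd(39, 78 % 39) = gcd(39, 0)
b == 0, return a = 39


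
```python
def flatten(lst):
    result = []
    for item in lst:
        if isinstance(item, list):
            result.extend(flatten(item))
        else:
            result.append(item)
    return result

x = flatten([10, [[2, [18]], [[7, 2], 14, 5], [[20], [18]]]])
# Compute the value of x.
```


flatten([10, [[2, [18]], [[7, 2], 14, 5], [[20], [18]]]])
Processing each element:
  10 is not a list -> append 10
  [[2, [18]], [[7, 2], 14, 5], [[20], [18]]] is a list -> flatten recursively -> [2, 18, 7, 2, 14, 5, 20, 18]
= [10, 2, 18, 7, 2, 14, 5, 20, 18]


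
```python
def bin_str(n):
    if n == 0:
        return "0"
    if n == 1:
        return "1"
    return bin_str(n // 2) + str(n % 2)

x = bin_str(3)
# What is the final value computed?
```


bin_str(3)
= bin_str(1) + "1"
= "1" + "1"
= "11"


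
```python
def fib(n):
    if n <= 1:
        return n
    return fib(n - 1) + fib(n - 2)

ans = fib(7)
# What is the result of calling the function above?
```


fib(7)
= fib(6) + fib(5)
= (fib(5) + fib(4)) + fib(5)
Computing bottom-up: fib(0)=0, fib(1)=1, fib(2)=1, fib(3)=2, fib(4)=3, fib(5)=5, fib(6)=8, fib(7)=13
= 13


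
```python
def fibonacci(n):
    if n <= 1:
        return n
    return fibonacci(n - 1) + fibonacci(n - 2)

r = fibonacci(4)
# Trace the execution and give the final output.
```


fibonacci(4)
= fibonacci(3) + fibonacci(2)
= (fibonacci(2) + fibonacci(1)) + fibonacci(2)
Computing bottom-up: fibonacci(0)=0, fibonacci(1)=1, fibonacci(2)=1, fibonacci(3)=2, fibonacci(4)=3
= 3


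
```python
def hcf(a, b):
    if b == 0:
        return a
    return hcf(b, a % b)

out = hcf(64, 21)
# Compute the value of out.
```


hcf(64, 21)
= hcf(21, 64 % 21) = hcf(21, 1)
= hcf(1, 21 % 1) = hcf(1, 0)
b == 0, return a = 1


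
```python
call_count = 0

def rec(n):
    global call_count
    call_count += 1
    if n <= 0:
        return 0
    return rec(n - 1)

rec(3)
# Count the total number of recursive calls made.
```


rec(3) calls rec(2) calls ... calls rec(0)
Total calls: 3 + 1 (for base case) = 4


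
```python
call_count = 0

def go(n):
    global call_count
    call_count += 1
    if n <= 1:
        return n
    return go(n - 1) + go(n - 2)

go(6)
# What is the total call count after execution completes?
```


go(6) calls go(5) and go(4); each non-base call branches into two more.
Let C(k) = total number of calls made by go(k), including the call to go(k) itself.
Base cases: C(0) = 1, C(1) = 1
Recurrence: C(k) = 1 + C(k-1) + C(k-2)
  C(2) = 1 + C(1) + C(0) = 1 + 1 + 1 = 3
  C(3) = 1 + C(2) + C(1) = 1 + 3 + 1 = 5
  C(4) = 1 + C(3) + C(2) = 1 + 5 + 3 = 9
  C(5) = 1 + C(4) + C(3) = 1 + 9 + 5 = 15
  C(6) = 1 + C(5) + C(4) = 1 + 15 + 9 = 25
Total calls = C(6) = 25


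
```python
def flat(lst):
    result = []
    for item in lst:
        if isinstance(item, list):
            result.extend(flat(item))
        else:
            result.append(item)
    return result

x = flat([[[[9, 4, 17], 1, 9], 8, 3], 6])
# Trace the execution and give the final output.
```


flat([[[[9, 4, 17], 1, 9], 8, 3], 6])
Processing each element:
  [[[9, 4, 17], 1, 9], 8, 3] is a list -> flat recursively -> [9, 4, 17, 1, 9, 8, 3]
  6 is not a list -> append 6
= [9, 4, 17, 1, 9, 8, 3, 6]


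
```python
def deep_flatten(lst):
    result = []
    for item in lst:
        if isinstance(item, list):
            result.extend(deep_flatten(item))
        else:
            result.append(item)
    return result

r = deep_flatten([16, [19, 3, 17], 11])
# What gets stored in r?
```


deep_flatten([16, [19, 3, 17], 11])
Processing each element:
  16 is not a list -> append 16
  [19, 3, 17] is a list -> deep_flatten recursively -> [19, 3, 17]
  11 is not a list -> append 11
= [16, 19, 3, 17, 11]


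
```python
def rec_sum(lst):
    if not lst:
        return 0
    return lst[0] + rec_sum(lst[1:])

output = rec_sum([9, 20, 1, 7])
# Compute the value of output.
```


rec_sum([9, 20, 1, 7])
= 9 + rec_sum([20, 1, 7])
= 9 + 20 + rec_sum([1, 7])
= 9 + 20 + 1 + rec_sum([7])
= 9 + 20 + 1 + 7 + rec_sum([])
= 9 + 20 + 1 + 7 + 0
= 37


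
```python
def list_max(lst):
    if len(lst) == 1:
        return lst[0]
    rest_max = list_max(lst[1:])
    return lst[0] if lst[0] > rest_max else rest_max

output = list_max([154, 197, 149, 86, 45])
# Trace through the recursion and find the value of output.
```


list_max([154, 197, 149, 86, 45])
= compare 154 with list_max([197, 149, 86, 45])
= compare 197 with list_max([149, 86, 45])
= compare 149 with list_max([86, 45])
= compare 86 with list_max([45])
Base: list_max([45]) = 45
compare 86 with 45: max = 86
compare 149 with 86: max = 149
compare 197 with 149: max = 197
compare 154 with 197: max = 197
= 197


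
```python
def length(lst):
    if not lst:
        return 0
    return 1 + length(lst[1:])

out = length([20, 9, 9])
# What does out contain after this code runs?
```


length([20, 9, 9])
= 1 + length([9, 9])
= 1 + 1 + length([9])
= 1 + 1 + 1 + length([])
= 1 + 1 + 1 + 0
= 3


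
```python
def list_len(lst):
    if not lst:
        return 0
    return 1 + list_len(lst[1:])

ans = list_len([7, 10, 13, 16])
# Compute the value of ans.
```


list_len([7, 10, 13, 16])
= 1 + list_len([10, 13, 16])
= 1 + 1 + list_len([13, 16])
= 1 + 1 + 1 + list_len([16])
= 1 + 1 + 1 + 1 + list_len([])
= 1 + 1 + 1 + 1 + 0
= 4


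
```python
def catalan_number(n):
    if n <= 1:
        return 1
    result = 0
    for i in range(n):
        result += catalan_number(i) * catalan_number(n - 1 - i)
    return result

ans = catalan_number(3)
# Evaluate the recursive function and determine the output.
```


catalan_number(3)
= sum of catalan_number(i) * catalan_number(3-1-i) for i in 0..2
First compute sub-values bottom-up:
  catalan_number(0) = 1, catalan_number(1) = 1
  catalan_number(2) = 1*1 + 1*1 = 2
Now catalan_number(3):
  catalan_number(0)*catalan_number(2) = 1*2 = 2
  catalan_number(1)*catalan_number(1) = 1*1 = 1
  catalan_number(2)*catalan_number(0) = 2*1 = 2
= 2 + 1 + 2
= 5


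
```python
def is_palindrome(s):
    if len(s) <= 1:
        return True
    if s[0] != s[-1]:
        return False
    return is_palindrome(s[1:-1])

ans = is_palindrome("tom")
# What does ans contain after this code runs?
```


is_palindrome("tom")
"tom": s[0]='t' != s[-1]='m' -> False
= False


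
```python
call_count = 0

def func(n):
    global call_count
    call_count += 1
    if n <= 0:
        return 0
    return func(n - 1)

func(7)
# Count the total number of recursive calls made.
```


func(7) calls func(6) calls ... calls func(0)
Total calls: 7 + 1 (for base case) = 8


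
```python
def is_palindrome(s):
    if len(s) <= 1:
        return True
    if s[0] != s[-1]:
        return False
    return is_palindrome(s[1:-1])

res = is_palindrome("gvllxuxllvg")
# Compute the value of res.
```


is_palindrome("gvllxuxllvg")
"gvllxuxllvg": s[0]='g' == s[-1]='g' -> is_palindrome("vllxuxllv")
"vllxuxllv": s[0]='v' == s[-1]='v' -> is_palindrome("llxuxll")
"llxuxll": s[0]='l' == s[-1]='l' -> is_palindrome("lxuxl")
"lxuxl": s[0]='l' == s[-1]='l' -> is_palindrome("xux")
"xux": s[0]='x' == s[-1]='x' -> is_palindrome("u")
"u": len <= 1 -> True
= True


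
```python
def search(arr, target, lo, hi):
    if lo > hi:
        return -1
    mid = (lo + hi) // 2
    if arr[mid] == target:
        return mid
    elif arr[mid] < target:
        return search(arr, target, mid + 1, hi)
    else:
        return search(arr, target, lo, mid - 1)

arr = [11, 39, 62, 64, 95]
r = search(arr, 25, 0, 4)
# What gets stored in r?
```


search(arr, 25, 0, 4)
lo=0, hi=4, mid=2, arr[mid]=62
62 > 25, search left half
lo=0, hi=1, mid=0, arr[mid]=11
11 < 25, search right half
lo=1, hi=1, mid=1, arr[mid]=39
39 > 25, search left half
lo > hi, target not found, return -1
= -1


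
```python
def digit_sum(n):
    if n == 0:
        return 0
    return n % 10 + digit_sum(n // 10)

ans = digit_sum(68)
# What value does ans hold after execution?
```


digit_sum(68)
= 8 + digit_sum(6)
= 8 + 6 + digit_sum(0)
= 8 + 6 + 0
= 14


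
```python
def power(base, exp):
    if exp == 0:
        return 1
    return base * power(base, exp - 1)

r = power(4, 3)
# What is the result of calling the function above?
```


power(4, 3)
= 4 * power(4, 2)
= 4 * 4 * power(4, 1)
= 4 * 4 * 4 * power(4, 0)
= 4 * 4 * 4 * 1
= 64


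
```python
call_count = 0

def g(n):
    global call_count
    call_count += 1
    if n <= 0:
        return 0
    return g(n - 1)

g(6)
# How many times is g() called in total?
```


g(6) calls g(5) calls ... calls g(0)
Total calls: 6 + 1 (for base case) = 7


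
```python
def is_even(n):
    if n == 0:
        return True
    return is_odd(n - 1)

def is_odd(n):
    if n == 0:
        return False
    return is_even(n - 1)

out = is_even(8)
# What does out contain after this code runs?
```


is_even(8)
= is_odd(7)
= is_even(6)
= is_odd(5)
= is_even(4)
= is_odd(3)
= is_even(2)
= is_odd(1)
= is_even(0)
n == 0: return True
= True


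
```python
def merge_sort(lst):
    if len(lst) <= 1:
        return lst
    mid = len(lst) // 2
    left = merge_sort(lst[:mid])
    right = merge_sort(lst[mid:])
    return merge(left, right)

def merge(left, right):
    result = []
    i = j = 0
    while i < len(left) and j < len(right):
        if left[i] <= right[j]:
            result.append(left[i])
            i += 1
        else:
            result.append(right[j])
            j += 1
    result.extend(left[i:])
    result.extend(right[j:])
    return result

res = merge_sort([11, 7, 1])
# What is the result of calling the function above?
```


merge_sort([11, 7, 1])
Split into [11] and [7, 1]
Left sorted: [11]
Right sorted: [1, 7]
Merge [11] and [1, 7]
= [1, 7, 11]


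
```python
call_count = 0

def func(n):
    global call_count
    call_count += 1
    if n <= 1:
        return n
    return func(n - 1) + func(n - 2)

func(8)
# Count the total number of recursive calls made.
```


func(8) calls func(7) and func(6); each non-base call branches into two more.
Let C(k) = total number of calls made by func(k), including the call to func(k) itself.
Base cases: C(0) = 1, C(1) = 1
Recurrence: C(k) = 1 + C(k-1) + C(k-2)
  C(2) = 1 + C(1) + C(0) = 1 + 1 + 1 = 3
  C(3) = 1 + C(2) + C(1) = 1 + 3 + 1 = 5
  C(4) = 1 + C(3) + C(2) = 1 + 5 + 3 = 9
  C(5) = 1 + C(4) + C(3) = 1 + 9 + 5 = 15
  C(6) = 1 + C(5) + C(4) = 1 + 15 + 9 = 25
  C(7) = 1 + C(6) + C(5) = 1 + 25 + 15 = 41
  C(8) = 1 + C(7) + C(6) = 1 + 41 + 25 = 67
Total calls = C(8) = 67
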